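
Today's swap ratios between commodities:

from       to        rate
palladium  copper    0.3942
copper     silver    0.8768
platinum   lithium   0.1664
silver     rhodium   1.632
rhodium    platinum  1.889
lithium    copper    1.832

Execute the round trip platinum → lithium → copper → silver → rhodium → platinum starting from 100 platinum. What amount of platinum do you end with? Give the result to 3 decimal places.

100 platinum × 0.1664 = 16.64 lithium
16.64 lithium × 1.832 = 30.48448 copper
30.48448 copper × 0.8768 = 26.728792064 silver
26.728792064 silver × 1.632 = 43.621388648448 rhodium
43.621388648448 rhodium × 1.889 = 82.400803156918272 platinum

82.401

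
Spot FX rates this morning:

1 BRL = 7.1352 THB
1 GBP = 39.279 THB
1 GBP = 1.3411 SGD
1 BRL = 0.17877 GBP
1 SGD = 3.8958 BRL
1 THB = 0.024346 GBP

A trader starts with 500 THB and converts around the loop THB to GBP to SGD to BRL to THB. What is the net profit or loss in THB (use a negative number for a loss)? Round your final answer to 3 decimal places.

500 THB × 0.024346 = 12.173 GBP
12.173 GBP × 1.3411 = 16.3252103 SGD
16.3252103 SGD × 3.8958 = 63.59975428674 BRL
63.59975428674 BRL × 7.1352 = 453.796966786747248 THB
Net change: 453.796966786747248 − 500 = -46.203033213252752 THB

-46.203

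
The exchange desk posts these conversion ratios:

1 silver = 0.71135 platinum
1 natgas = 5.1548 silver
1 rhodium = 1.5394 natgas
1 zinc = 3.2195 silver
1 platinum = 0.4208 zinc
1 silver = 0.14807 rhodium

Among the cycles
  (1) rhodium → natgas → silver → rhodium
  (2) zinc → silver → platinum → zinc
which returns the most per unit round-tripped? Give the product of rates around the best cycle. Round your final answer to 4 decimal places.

(1) 1.5394 × 5.1548 × 0.14807 = 1.17498
(2) 3.2195 × 0.71135 × 0.4208 = 0.96371
Highest is cycle (1) at 1.1750 (>1, arbitrage).

1.1750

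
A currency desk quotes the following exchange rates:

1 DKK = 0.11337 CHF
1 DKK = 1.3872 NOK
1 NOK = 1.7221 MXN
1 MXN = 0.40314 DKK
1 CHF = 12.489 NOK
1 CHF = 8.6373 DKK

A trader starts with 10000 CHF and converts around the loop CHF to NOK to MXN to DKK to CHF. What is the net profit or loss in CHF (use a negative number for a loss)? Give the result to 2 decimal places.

10000 CHF × 12.489 = 124890 NOK
124890 NOK × 1.7221 = 215073.069 MXN
215073.069 MXN × 0.40314 = 86704.55703666 DKK
86704.55703666 DKK × 0.11337 = 9829.6956312461442 CHF
Net change: 9829.6956312461442 − 10000 = -170.3043687538558 CHF

-170.30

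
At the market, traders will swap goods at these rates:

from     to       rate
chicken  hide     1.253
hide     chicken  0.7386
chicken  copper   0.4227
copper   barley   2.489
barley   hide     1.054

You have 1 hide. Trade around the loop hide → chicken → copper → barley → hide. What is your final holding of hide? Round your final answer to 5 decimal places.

0.81904

1 hide × 0.7386 = 0.7386 chicken
0.7386 chicken × 0.4227 = 0.31220622 copper
0.31220622 copper × 2.489 = 0.77708128158 barley
0.77708128158 barley × 1.054 = 0.81904367078532 hide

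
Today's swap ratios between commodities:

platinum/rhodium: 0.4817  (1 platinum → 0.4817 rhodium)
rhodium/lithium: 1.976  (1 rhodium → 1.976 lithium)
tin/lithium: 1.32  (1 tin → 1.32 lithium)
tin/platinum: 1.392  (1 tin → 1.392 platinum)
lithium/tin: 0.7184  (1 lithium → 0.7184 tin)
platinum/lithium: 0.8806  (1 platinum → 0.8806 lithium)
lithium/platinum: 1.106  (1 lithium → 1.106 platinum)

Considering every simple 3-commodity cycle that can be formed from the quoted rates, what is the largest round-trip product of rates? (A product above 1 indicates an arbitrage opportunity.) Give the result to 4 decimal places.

1.0527

platinum→rhodium→lithium→platinum: 0.4817 × 1.976 × 1.106 = 1.05273
platinum→lithium→tin→platinum: 0.8806 × 0.7184 × 1.392 = 0.88061
Maximum is platinum→rhodium→lithium→platinum at 1.0527; arbitrage exists.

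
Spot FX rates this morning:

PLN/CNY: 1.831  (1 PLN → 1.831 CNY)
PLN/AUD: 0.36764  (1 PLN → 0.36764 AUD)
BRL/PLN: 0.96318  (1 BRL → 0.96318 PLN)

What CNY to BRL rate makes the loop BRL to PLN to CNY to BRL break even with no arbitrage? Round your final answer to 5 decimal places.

Known legs of the cycle: 0.96318 × 1.831 = 1.76358258
For no arbitrage the full-cycle product must be 1, so the missing rate is 1 / 1.76358258 ≈ 0.5670276.

0.56703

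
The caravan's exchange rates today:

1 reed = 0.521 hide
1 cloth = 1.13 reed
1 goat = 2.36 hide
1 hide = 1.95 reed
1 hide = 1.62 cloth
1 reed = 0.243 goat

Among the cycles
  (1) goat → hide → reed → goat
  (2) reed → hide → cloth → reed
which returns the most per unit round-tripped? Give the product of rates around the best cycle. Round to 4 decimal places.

1.1183

(1) 2.36 × 1.95 × 0.243 = 1.11829
(2) 0.521 × 1.62 × 1.13 = 0.95374
Highest is cycle (1) at 1.1183 (>1, arbitrage).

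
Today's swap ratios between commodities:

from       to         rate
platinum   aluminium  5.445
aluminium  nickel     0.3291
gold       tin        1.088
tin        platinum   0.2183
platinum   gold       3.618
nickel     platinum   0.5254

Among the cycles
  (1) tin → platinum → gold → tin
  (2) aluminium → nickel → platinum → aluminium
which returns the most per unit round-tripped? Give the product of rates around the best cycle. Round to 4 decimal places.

(1) 0.2183 × 3.618 × 1.088 = 0.85931
(2) 0.3291 × 0.5254 × 5.445 = 0.94149
Highest is cycle (2) at 0.9415 (≤1, no arbitrage).

0.9415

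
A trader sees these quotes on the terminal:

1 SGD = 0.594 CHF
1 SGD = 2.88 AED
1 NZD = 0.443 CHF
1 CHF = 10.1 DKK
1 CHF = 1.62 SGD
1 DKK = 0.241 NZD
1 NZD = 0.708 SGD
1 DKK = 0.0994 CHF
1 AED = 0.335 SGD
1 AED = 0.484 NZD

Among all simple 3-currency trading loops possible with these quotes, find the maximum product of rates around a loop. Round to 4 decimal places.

DKK→NZD→CHF→DKK: 0.241 × 0.443 × 10.1 = 1.07831
SGD→AED→NZD→SGD: 2.88 × 0.484 × 0.708 = 0.98690
Maximum is DKK→NZD→CHF→DKK at 1.0783; arbitrage exists.

1.0783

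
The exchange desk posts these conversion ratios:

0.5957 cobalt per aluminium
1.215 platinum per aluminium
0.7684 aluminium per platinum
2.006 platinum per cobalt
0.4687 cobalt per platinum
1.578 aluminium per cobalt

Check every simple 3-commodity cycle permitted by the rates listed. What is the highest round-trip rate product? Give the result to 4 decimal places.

0.9182

cobalt→platinum→aluminium→cobalt: 2.006 × 0.7684 × 0.5957 = 0.91822
cobalt→aluminium→platinum→cobalt: 1.578 × 1.215 × 0.4687 = 0.89862
Maximum is cobalt→platinum→aluminium→cobalt at 0.9182; no arbitrage — every cycle loses value.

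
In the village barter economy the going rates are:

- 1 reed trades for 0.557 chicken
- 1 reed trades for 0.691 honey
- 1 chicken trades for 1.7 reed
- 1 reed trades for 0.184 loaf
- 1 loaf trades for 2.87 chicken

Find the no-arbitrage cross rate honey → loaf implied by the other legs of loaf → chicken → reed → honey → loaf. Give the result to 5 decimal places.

Known legs of the cycle: 2.87 × 1.7 × 0.691 = 3.371389
For no arbitrage the full-cycle product must be 1, so the missing rate is 1 / 3.371389 ≈ 0.2966137.

0.29661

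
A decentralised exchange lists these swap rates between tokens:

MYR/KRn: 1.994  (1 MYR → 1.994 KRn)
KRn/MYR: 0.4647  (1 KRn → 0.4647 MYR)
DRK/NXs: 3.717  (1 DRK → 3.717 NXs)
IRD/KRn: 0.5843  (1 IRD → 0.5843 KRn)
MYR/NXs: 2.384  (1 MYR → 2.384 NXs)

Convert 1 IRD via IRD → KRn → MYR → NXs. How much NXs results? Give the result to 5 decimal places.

1 IRD × 0.5843 = 0.5843 KRn
0.5843 KRn × 0.4647 = 0.27152421 MYR
0.27152421 MYR × 2.384 = 0.64731371664 NXs

0.64731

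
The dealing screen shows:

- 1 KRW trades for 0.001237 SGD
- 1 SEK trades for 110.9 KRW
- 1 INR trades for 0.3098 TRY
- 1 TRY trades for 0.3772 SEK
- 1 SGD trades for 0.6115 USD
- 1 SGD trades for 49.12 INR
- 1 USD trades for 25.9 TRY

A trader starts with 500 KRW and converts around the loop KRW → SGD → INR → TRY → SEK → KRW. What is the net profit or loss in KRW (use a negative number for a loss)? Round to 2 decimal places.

500 KRW × 0.001237 = 0.6185 SGD
0.6185 SGD × 49.12 = 30.38072 INR
30.38072 INR × 0.3098 = 9.411947056 TRY
9.411947056 TRY × 0.3772 = 3.5501864295232 SEK
3.5501864295232 SEK × 110.9 = 393.71567503412288 KRW
Net change: 393.71567503412288 − 500 = -106.28432496587712 KRW

-106.28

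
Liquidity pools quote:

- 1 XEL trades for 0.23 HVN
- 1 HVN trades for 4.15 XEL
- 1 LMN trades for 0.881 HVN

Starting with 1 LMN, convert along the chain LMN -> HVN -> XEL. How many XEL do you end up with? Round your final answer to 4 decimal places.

1 LMN × 0.881 = 0.881 HVN
0.881 HVN × 4.15 = 3.65615 XEL

3.6562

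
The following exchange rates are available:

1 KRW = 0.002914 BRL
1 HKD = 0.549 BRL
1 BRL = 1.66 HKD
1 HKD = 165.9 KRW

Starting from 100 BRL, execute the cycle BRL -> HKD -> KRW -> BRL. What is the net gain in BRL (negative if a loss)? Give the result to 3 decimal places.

100 BRL × 1.66 = 166 HKD
166 HKD × 165.9 = 27539.4 KRW
27539.4 KRW × 0.002914 = 80.2498116 BRL
Net change: 80.2498116 − 100 = -19.7501884 BRL

-19.750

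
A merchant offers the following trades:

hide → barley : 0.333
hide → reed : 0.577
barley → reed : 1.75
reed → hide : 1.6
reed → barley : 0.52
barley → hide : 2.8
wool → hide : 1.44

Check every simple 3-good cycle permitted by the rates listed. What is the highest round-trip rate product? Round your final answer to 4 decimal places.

0.9324

reed→hide→barley→reed: 1.6 × 0.333 × 1.75 = 0.93240
reed→barley→hide→reed: 0.52 × 2.8 × 0.577 = 0.84011
Maximum is reed→hide→barley→reed at 0.9324; no arbitrage — every cycle loses value.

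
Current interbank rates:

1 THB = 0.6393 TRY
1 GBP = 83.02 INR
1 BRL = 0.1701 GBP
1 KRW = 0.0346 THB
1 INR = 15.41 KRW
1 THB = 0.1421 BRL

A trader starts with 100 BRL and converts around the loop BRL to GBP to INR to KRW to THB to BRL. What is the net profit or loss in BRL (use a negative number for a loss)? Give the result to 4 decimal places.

100 BRL × 0.1701 = 17.01 GBP
17.01 GBP × 83.02 = 1412.1702 INR
1412.1702 INR × 15.41 = 21761.542782 KRW
21761.542782 KRW × 0.0346 = 752.9493802572 THB
752.9493802572 THB × 0.1421 = 106.99410693454812 BRL
Net change: 106.99410693454812 − 100 = 6.99410693454812 BRL

6.9941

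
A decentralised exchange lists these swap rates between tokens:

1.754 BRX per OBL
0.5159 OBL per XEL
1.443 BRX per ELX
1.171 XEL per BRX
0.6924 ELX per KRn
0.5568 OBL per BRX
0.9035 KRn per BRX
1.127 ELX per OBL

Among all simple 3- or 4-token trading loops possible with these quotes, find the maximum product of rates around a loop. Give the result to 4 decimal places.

BRX→XEL→OBL→BRX: 1.171 × 0.5159 × 1.754 = 1.05962
ELX→BRX→XEL→OBL→ELX: 1.443 × 1.171 × 0.5159 × 1.127 = 0.98246
ELX→BRX→OBL→ELX: 1.443 × 0.5568 × 1.127 = 0.90550
ELX→BRX→KRn→ELX: 1.443 × 0.9035 × 0.6924 = 0.90272
Maximum is BRX→XEL→OBL→BRX at 1.0596; arbitrage exists.

1.0596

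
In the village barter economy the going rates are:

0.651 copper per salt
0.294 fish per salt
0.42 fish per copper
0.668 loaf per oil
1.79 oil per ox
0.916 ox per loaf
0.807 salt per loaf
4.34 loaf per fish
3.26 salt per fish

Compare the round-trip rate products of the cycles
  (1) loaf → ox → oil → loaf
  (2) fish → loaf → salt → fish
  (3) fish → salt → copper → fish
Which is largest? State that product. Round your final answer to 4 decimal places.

1.0953

(1) 0.916 × 1.79 × 0.668 = 1.09528
(2) 4.34 × 0.807 × 0.294 = 1.02970
(3) 3.26 × 0.651 × 0.42 = 0.89135
Highest is cycle (1) at 1.0953 (>1, arbitrage).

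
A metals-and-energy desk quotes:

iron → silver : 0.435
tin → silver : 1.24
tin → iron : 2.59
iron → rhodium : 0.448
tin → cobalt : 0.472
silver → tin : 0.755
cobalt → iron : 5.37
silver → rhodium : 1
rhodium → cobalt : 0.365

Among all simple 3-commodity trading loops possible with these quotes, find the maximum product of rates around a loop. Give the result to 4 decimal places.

0.8781

iron→rhodium→cobalt→iron: 0.448 × 0.365 × 5.37 = 0.87810
iron→silver→tin→iron: 0.435 × 0.755 × 2.59 = 0.85062
Maximum is iron→rhodium→cobalt→iron at 0.8781; no arbitrage — every cycle loses value.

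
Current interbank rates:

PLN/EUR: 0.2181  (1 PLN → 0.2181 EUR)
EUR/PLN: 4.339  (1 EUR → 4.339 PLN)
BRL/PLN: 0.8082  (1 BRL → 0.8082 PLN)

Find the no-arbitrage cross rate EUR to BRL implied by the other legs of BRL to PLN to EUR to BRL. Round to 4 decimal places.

Known legs of the cycle: 0.8082 × 0.2181 = 0.17626842
For no arbitrage the full-cycle product must be 1, so the missing rate is 1 / 0.17626842 ≈ 5.673166.

5.6732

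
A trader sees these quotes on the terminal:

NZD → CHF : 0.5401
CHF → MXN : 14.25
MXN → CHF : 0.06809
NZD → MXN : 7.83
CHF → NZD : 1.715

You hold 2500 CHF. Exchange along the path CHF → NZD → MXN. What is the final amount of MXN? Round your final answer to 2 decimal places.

2500 CHF × 1.715 = 4287.5 NZD
4287.5 NZD × 7.83 = 33571.125 MXN

33571.13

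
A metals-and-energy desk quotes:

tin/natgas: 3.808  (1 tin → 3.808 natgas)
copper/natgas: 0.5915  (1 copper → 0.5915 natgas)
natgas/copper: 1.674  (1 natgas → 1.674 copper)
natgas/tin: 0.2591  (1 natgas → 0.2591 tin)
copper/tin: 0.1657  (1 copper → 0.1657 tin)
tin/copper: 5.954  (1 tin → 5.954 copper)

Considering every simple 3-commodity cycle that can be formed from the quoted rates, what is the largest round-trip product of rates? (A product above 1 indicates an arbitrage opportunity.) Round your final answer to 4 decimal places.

1.0563

copper→tin→natgas→copper: 0.1657 × 3.808 × 1.674 = 1.05627
copper→natgas→tin→copper: 0.5915 × 0.2591 × 5.954 = 0.91250
Maximum is copper→tin→natgas→copper at 1.0563; arbitrage exists.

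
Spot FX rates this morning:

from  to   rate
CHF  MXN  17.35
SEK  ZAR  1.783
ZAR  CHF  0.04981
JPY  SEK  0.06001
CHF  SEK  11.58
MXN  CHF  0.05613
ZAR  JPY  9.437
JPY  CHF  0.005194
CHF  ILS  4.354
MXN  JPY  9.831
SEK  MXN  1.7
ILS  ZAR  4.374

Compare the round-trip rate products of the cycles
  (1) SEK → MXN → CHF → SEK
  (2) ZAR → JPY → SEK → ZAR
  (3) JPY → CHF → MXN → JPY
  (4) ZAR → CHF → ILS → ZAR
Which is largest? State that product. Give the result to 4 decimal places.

(1) 1.7 × 0.05613 × 11.58 = 1.10498
(2) 9.437 × 0.06001 × 1.783 = 1.00974
(3) 0.005194 × 17.35 × 9.831 = 0.88593
(4) 0.04981 × 4.354 × 4.374 = 0.94860
Highest is cycle (1) at 1.1050 (>1, arbitrage).

1.1050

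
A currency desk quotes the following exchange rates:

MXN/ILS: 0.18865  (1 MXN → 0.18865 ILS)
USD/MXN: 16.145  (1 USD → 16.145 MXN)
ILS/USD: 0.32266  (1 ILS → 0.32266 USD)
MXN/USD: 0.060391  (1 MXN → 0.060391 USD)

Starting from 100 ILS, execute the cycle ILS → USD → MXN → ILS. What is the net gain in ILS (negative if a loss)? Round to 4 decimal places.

100 ILS × 0.32266 = 32.266 USD
32.266 USD × 16.145 = 520.93457 MXN
520.93457 MXN × 0.18865 = 98.2743066305 ILS
Net change: 98.2743066305 − 100 = -1.7256933695 ILS

-1.7257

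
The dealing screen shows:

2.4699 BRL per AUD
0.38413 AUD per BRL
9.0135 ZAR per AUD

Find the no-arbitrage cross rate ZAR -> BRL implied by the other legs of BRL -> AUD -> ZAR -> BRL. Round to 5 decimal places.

Known legs of the cycle: 0.38413 × 9.0135 = 3.462355755
For no arbitrage the full-cycle product must be 1, so the missing rate is 1 / 3.462355755 ≈ 0.2888207.

0.28882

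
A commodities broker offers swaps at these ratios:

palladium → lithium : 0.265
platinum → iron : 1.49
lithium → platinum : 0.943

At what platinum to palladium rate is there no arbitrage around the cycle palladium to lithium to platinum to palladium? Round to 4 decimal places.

Known legs of the cycle: 0.265 × 0.943 = 0.249895
For no arbitrage the full-cycle product must be 1, so the missing rate is 1 / 0.249895 ≈ 4.001681.

4.0017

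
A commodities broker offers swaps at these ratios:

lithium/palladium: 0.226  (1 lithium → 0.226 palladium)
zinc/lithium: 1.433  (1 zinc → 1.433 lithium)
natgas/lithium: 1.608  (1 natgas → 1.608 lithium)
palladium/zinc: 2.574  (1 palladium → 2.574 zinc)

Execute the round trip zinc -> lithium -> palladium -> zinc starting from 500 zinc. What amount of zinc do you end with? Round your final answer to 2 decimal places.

416.81

500 zinc × 1.433 = 716.5 lithium
716.5 lithium × 0.226 = 161.929 palladium
161.929 palladium × 2.574 = 416.805246 zinc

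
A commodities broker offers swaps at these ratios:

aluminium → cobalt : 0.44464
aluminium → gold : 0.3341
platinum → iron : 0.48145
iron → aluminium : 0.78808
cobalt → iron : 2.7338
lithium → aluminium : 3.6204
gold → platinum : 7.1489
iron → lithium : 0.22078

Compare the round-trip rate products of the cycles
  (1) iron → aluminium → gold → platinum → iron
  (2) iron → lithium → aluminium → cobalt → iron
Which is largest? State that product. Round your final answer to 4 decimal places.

0.9716

(1) 0.78808 × 0.3341 × 7.1489 × 0.48145 = 0.90623
(2) 0.22078 × 3.6204 × 0.44464 × 2.7338 = 0.97161
Highest is cycle (2) at 0.9716 (≤1, no arbitrage).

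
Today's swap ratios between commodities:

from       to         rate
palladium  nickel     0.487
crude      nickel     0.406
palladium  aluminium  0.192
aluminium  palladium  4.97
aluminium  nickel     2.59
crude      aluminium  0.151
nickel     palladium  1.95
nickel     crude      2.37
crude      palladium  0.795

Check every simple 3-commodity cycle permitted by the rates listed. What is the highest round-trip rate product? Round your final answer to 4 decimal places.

0.9697

palladium→aluminium→nickel→palladium: 0.192 × 2.59 × 1.95 = 0.96970
aluminium→nickel→crude→aluminium: 2.59 × 2.37 × 0.151 = 0.92688
palladium→nickel→crude→palladium: 0.487 × 2.37 × 0.795 = 0.91758
Maximum is palladium→aluminium→nickel→palladium at 0.9697; no arbitrage — every cycle loses value.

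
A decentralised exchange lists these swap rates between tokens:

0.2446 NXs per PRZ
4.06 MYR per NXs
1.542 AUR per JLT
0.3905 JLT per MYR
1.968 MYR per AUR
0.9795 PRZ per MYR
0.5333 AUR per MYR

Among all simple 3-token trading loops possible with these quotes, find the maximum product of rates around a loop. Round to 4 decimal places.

1.1850

JLT→AUR→MYR→JLT: 1.542 × 1.968 × 0.3905 = 1.18503
MYR→PRZ→NXs→MYR: 0.9795 × 0.2446 × 4.06 = 0.97272
Maximum is JLT→AUR→MYR→JLT at 1.1850; arbitrage exists.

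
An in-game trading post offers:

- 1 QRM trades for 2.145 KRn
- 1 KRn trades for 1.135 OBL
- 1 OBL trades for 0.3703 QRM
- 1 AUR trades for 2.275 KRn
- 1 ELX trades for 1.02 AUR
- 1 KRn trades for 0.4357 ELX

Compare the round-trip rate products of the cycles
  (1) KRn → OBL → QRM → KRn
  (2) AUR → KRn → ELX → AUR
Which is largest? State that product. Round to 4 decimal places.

1.0110

(1) 1.135 × 0.3703 × 2.145 = 0.90152
(2) 2.275 × 0.4357 × 1.02 = 1.01104
Highest is cycle (2) at 1.0110 (>1, arbitrage).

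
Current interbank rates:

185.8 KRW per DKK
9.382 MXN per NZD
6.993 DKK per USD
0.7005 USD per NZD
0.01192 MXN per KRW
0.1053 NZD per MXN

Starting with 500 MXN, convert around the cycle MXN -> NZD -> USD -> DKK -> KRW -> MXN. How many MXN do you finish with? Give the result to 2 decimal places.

571.21

500 MXN × 0.1053 = 52.65 NZD
52.65 NZD × 0.7005 = 36.881325 USD
36.881325 USD × 6.993 = 257.911105725 DKK
257.911105725 DKK × 185.8 = 47919.883443705 KRW
47919.883443705 KRW × 0.01192 = 571.2050106489636 MXN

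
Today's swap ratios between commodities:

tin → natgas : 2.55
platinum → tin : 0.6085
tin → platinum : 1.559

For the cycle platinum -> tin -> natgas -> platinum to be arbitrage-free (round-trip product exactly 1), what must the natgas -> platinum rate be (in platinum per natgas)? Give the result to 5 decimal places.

0.64446

Known legs of the cycle: 0.6085 × 2.55 = 1.551675
For no arbitrage the full-cycle product must be 1, so the missing rate is 1 / 1.551675 ≈ 0.6444649.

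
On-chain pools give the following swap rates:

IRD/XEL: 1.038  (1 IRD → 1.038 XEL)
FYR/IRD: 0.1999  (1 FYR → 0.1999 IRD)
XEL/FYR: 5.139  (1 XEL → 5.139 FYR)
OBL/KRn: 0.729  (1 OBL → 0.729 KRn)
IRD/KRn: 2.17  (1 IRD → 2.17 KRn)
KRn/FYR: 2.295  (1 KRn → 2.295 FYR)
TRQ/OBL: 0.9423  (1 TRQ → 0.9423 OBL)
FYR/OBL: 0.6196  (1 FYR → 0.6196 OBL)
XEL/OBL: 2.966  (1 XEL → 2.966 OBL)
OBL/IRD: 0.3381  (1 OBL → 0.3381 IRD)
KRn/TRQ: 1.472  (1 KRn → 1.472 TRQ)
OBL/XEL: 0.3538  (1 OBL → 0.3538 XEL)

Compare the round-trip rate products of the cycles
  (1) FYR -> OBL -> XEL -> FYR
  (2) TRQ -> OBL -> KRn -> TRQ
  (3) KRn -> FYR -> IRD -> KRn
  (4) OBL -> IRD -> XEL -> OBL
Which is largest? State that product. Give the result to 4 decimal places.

(1) 0.6196 × 0.3538 × 5.139 = 1.12654
(2) 0.9423 × 0.729 × 1.472 = 1.01117
(3) 2.295 × 0.1999 × 2.17 = 0.99553
(4) 0.3381 × 1.038 × 2.966 = 1.04091
Highest is cycle (1) at 1.1265 (>1, arbitrage).

1.1265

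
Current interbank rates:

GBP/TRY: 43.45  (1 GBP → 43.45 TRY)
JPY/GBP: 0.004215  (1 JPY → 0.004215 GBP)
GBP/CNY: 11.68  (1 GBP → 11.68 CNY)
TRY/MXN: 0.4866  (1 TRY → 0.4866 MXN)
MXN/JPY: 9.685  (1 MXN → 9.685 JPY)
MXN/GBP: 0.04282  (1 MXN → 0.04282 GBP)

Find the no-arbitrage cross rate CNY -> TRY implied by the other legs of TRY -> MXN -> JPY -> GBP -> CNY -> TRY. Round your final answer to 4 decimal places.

Known legs of the cycle: 0.4866 × 9.685 × 0.004215 × 11.68 = 0.2320129100952
For no arbitrage the full-cycle product must be 1, so the missing rate is 1 / 0.2320129100952 ≈ 4.310105.

4.3101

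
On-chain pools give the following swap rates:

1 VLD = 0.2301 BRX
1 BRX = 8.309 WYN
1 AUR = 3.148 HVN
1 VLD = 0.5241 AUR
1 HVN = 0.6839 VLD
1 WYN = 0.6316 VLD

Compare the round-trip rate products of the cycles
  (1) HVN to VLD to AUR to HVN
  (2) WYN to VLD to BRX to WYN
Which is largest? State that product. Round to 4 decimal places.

(1) 0.6839 × 0.5241 × 3.148 = 1.12834
(2) 0.6316 × 0.2301 × 8.309 = 1.20756
Highest is cycle (2) at 1.2076 (>1, arbitrage).

1.2076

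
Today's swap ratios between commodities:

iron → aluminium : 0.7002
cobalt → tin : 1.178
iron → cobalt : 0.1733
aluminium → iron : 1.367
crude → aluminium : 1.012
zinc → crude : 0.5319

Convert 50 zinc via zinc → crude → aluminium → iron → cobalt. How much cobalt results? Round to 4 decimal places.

6.3760

50 zinc × 0.5319 = 26.595 crude
26.595 crude × 1.012 = 26.91414 aluminium
26.91414 aluminium × 1.367 = 36.79162938 iron
36.79162938 iron × 0.1733 = 6.375989371554 cobalt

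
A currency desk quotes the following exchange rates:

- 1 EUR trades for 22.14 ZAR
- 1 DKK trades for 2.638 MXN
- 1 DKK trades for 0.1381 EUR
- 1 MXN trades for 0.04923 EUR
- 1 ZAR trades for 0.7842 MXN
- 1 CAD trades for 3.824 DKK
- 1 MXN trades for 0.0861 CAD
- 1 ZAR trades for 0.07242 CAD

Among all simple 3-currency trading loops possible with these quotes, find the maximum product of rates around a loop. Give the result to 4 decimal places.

MXN→CAD→DKK→MXN: 0.0861 × 3.824 × 2.638 = 0.86855
ZAR→MXN→EUR→ZAR: 0.7842 × 0.04923 × 22.14 = 0.85474
Maximum is MXN→CAD→DKK→MXN at 0.8686; no arbitrage — every cycle loses value.

0.8686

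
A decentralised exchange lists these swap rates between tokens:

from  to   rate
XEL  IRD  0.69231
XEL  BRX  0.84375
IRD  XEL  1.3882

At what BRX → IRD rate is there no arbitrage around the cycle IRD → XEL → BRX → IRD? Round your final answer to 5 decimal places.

Known legs of the cycle: 1.3882 × 0.84375 = 1.17129375
For no arbitrage the full-cycle product must be 1, so the missing rate is 1 / 1.17129375 ≈ 0.8537568.

0.85376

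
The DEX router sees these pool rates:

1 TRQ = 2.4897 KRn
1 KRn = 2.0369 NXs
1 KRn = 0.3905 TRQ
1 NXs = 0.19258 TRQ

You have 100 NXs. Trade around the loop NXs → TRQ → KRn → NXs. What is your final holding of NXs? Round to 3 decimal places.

100 NXs × 0.19258 = 19.258 TRQ
19.258 TRQ × 2.4897 = 47.9466426 KRn
47.9466426 KRn × 2.0369 = 97.66251631194 NXs

97.663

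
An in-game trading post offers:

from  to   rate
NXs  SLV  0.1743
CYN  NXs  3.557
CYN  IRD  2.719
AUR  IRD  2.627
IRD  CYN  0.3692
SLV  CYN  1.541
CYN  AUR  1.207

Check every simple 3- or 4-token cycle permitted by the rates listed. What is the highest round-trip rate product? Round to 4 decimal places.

AUR→IRD→CYN→AUR: 2.627 × 0.3692 × 1.207 = 1.17066
NXs→SLV→CYN→NXs: 0.1743 × 1.541 × 3.557 = 0.95540
Maximum is AUR→IRD→CYN→AUR at 1.1707; arbitrage exists.

1.1707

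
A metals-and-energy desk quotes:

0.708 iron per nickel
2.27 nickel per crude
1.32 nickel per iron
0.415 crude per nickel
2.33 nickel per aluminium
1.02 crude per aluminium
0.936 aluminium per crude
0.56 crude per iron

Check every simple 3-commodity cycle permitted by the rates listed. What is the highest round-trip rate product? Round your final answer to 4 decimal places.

0.9051

nickel→crude→aluminium→nickel: 0.415 × 0.936 × 2.33 = 0.90507
nickel→iron→crude→nickel: 0.708 × 0.56 × 2.27 = 0.90001
Maximum is nickel→crude→aluminium→nickel at 0.9051; no arbitrage — every cycle loses value.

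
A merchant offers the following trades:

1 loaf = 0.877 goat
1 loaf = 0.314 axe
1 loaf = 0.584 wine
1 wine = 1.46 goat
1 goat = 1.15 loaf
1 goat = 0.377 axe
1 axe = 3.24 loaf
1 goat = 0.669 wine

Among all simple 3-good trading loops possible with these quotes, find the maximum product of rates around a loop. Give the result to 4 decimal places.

loaf→goat→axe→loaf: 0.877 × 0.377 × 3.24 = 1.07124
loaf→wine→goat→loaf: 0.584 × 1.46 × 1.15 = 0.98054
Maximum is loaf→goat→axe→loaf at 1.0712; arbitrage exists.

1.0712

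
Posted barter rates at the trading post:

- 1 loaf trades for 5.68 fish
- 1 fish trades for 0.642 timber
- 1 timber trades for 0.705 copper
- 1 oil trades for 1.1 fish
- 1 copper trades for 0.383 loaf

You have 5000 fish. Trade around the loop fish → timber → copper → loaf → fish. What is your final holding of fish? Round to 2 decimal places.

4923.13

5000 fish × 0.642 = 3210 timber
3210 timber × 0.705 = 2263.05 copper
2263.05 copper × 0.383 = 866.74815 loaf
866.74815 loaf × 5.68 = 4923.129492 fish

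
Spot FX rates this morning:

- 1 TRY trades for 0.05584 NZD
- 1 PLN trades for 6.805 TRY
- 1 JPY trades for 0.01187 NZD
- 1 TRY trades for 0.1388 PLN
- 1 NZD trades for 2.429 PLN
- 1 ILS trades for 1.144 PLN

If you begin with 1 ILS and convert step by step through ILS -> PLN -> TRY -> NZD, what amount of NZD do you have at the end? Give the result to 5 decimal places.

1 ILS × 1.144 = 1.144 PLN
1.144 PLN × 6.805 = 7.78492 TRY
7.78492 TRY × 0.05584 = 0.4347099328 NZD

0.43471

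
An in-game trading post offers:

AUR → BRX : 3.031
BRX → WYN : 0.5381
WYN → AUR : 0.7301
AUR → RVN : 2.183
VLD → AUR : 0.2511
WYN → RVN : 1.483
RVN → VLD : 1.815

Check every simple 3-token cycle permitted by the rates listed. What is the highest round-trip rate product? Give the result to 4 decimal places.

BRX→WYN→AUR→BRX: 0.5381 × 0.7301 × 3.031 = 1.19078
RVN→VLD→AUR→RVN: 1.815 × 0.2511 × 2.183 = 0.99489
Maximum is BRX→WYN→AUR→BRX at 1.1908; arbitrage exists.

1.1908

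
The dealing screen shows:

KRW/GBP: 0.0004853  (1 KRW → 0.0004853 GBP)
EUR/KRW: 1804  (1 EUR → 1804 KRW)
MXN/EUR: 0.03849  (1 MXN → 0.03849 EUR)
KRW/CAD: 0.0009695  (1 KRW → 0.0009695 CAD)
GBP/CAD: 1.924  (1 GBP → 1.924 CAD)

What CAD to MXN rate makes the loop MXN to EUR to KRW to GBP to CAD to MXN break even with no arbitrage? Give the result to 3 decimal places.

15.424

Known legs of the cycle: 0.03849 × 1804 × 0.0004853 × 1.924 = 0.064833550150512
For no arbitrage the full-cycle product must be 1, so the missing rate is 1 / 0.064833550150512 ≈ 15.42411.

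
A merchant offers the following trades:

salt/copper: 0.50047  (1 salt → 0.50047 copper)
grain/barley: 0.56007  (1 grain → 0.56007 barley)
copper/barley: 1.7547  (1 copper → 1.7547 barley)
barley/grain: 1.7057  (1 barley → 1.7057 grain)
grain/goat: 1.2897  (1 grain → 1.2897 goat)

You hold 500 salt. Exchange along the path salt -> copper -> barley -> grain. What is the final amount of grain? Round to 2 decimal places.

748.95

500 salt × 0.50047 = 250.235 copper
250.235 copper × 1.7547 = 439.0873545 barley
439.0873545 barley × 1.7057 = 748.95130057065 grain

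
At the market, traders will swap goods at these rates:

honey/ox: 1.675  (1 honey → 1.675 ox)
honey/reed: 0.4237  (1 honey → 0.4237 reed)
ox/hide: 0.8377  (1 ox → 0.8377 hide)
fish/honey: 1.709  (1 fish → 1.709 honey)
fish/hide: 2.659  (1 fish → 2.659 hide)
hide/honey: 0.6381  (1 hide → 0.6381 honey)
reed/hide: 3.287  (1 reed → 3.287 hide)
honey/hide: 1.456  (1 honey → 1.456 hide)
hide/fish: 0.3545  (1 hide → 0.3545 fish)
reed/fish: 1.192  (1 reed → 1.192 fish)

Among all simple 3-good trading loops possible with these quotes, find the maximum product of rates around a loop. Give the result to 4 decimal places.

honey→ox→hide→honey: 1.675 × 0.8377 × 0.6381 = 0.89535
honey→reed→hide→honey: 0.4237 × 3.287 × 0.6381 = 0.88868
fish→honey→hide→fish: 1.709 × 1.456 × 0.3545 = 0.88210
fish→honey→reed→fish: 1.709 × 0.4237 × 1.192 = 0.86313
Maximum is honey→ox→hide→honey at 0.8953; no arbitrage — every cycle loses value.

0.8953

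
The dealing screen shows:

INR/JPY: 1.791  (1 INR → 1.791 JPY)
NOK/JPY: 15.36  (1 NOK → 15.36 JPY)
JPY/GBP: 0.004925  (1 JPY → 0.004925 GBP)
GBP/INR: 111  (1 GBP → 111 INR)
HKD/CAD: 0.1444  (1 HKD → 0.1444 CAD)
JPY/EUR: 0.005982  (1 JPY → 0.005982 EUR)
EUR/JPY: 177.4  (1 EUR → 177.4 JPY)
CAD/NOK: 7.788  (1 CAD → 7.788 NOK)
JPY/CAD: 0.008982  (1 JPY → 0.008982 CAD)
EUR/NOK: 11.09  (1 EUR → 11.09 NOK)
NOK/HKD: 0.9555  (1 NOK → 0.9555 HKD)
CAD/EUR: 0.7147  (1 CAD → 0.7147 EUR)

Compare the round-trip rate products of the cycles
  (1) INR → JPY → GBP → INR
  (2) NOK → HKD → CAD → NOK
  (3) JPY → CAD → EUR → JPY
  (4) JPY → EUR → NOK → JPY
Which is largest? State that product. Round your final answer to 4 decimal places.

(1) 1.791 × 0.004925 × 111 = 0.97909
(2) 0.9555 × 0.1444 × 7.788 = 1.07454
(3) 0.008982 × 0.7147 × 177.4 = 1.13881
(4) 0.005982 × 11.09 × 15.36 = 1.01899
Highest is cycle (3) at 1.1388 (>1, arbitrage).

1.1388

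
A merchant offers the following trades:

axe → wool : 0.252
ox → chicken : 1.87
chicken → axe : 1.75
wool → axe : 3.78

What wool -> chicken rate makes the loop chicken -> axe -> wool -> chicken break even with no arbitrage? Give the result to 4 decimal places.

2.2676

Known legs of the cycle: 1.75 × 0.252 = 0.441
For no arbitrage the full-cycle product must be 1, so the missing rate is 1 / 0.441 ≈ 2.267574.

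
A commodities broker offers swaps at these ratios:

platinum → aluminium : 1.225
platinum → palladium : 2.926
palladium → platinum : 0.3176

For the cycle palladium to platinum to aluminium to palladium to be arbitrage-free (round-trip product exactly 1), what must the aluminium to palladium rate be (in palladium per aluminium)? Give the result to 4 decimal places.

Known legs of the cycle: 0.3176 × 1.225 = 0.38906
For no arbitrage the full-cycle product must be 1, so the missing rate is 1 / 0.38906 ≈ 2.570298.

2.5703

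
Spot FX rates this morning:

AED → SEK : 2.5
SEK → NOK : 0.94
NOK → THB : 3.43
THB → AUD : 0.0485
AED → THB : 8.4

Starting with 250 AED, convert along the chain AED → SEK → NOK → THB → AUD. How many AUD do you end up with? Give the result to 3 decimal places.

97.734

250 AED × 2.5 = 625 SEK
625 SEK × 0.94 = 587.5 NOK
587.5 NOK × 3.43 = 2015.125 THB
2015.125 THB × 0.0485 = 97.7335625 AUD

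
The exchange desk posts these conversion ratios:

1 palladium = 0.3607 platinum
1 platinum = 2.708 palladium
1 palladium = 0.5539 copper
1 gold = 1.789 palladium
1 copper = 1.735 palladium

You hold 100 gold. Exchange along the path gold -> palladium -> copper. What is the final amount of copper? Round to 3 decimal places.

100 gold × 1.789 = 178.9 palladium
178.9 palladium × 0.5539 = 99.09271 copper

99.093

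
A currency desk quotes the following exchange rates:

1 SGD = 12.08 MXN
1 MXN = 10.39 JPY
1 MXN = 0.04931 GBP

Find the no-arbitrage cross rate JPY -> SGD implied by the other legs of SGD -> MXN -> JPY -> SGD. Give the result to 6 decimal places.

Known legs of the cycle: 12.08 × 10.39 = 125.5112
For no arbitrage the full-cycle product must be 1, so the missing rate is 1 / 125.5112 ≈ 0.00796742.

0.007967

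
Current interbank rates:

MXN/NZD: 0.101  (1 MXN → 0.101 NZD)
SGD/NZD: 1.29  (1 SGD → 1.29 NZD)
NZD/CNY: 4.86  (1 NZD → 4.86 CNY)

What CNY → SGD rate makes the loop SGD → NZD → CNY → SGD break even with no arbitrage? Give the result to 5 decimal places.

Known legs of the cycle: 1.29 × 4.86 = 6.2694
For no arbitrage the full-cycle product must be 1, so the missing rate is 1 / 6.2694 ≈ 0.1595049.

0.15950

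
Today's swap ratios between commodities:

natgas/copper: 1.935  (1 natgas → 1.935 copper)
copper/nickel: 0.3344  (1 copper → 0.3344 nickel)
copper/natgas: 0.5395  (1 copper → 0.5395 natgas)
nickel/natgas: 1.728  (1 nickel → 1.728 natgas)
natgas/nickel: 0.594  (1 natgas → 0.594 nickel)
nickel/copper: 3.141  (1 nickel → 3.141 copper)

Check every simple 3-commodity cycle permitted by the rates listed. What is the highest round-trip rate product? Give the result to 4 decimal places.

copper→nickel→natgas→copper: 0.3344 × 1.728 × 1.935 = 1.11813
copper→natgas→nickel→copper: 0.5395 × 0.594 × 3.141 = 1.00657
Maximum is copper→nickel→natgas→copper at 1.1181; arbitrage exists.

1.1181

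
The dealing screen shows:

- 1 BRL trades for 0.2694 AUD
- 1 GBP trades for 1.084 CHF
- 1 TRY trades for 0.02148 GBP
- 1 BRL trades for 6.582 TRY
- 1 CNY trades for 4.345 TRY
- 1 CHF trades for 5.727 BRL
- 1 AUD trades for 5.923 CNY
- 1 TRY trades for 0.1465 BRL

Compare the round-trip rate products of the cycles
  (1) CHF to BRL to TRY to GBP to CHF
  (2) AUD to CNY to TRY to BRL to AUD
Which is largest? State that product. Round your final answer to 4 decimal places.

1.0157

(1) 5.727 × 6.582 × 0.02148 × 1.084 = 0.87771
(2) 5.923 × 4.345 × 0.1465 × 0.2694 = 1.01570
Highest is cycle (2) at 1.0157 (>1, arbitrage).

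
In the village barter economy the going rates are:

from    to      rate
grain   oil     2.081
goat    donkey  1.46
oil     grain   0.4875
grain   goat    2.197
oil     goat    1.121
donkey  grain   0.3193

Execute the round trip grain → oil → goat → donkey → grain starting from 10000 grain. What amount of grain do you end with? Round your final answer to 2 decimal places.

10875.01

10000 grain × 2.081 = 20810 oil
20810 oil × 1.121 = 23328.01 goat
23328.01 goat × 1.46 = 34058.8946 donkey
34058.8946 donkey × 0.3193 = 10875.00504578 grain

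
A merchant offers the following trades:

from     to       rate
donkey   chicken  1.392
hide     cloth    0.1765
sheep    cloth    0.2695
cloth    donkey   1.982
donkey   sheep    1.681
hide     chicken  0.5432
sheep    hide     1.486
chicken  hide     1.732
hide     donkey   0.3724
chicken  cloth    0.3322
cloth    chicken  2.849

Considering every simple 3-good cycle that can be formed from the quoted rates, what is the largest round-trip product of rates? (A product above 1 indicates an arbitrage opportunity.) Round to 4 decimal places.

0.9302

donkey→sheep→hide→donkey: 1.681 × 1.486 × 0.3724 = 0.93024
cloth→donkey→chicken→cloth: 1.982 × 1.392 × 0.3322 = 0.91652
cloth→donkey→sheep→cloth: 1.982 × 1.681 × 0.2695 = 0.89790
donkey→chicken→hide→donkey: 1.392 × 1.732 × 0.3724 = 0.89784
cloth→chicken→hide→cloth: 2.849 × 1.732 × 0.1765 = 0.87093
Maximum is donkey→sheep→hide→donkey at 0.9302; no arbitrage — every cycle loses value.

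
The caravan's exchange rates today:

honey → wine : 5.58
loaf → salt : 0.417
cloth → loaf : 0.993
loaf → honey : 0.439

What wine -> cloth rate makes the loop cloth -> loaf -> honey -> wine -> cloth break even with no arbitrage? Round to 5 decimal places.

0.41110

Known legs of the cycle: 0.993 × 0.439 × 5.58 = 2.43247266
For no arbitrage the full-cycle product must be 1, so the missing rate is 1 / 2.43247266 ≈ 0.4111043.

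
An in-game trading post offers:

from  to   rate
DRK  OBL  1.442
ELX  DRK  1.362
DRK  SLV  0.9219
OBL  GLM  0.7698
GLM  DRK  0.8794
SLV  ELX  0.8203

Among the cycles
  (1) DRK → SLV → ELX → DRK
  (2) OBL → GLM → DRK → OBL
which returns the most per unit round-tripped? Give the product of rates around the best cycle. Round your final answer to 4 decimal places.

(1) 0.9219 × 0.8203 × 1.362 = 1.02999
(2) 0.7698 × 0.8794 × 1.442 = 0.97618
Highest is cycle (1) at 1.0300 (>1, arbitrage).

1.0300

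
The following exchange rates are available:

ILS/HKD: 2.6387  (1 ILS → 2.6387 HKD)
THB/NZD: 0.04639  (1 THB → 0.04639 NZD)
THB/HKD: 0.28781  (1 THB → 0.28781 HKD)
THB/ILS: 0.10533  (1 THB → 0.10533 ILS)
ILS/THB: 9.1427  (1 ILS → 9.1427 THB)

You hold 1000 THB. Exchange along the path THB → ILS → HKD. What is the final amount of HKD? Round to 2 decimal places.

1000 THB × 0.10533 = 105.33 ILS
105.33 ILS × 2.6387 = 277.934271 HKD

277.93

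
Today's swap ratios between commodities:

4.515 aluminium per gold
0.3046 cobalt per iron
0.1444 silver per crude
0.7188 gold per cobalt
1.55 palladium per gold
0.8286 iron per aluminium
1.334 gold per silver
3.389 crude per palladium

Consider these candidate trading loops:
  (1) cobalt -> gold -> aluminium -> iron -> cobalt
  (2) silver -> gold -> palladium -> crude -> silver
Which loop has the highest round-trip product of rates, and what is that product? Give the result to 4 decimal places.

(1) 0.7188 × 4.515 × 0.8286 × 0.3046 = 0.81911
(2) 1.334 × 1.55 × 3.389 × 0.1444 = 1.01187
Highest is cycle (2) at 1.0119 (>1, arbitrage).

1.0119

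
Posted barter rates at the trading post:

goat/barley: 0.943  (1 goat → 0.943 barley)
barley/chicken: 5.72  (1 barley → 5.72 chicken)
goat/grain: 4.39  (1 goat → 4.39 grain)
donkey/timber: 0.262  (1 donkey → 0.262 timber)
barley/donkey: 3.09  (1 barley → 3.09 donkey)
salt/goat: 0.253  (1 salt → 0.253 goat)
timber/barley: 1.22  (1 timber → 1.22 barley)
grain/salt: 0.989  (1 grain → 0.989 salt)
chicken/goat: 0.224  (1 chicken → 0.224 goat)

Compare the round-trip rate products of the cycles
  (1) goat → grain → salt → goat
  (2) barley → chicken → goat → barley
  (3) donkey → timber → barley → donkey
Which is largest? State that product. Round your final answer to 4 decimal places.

(1) 4.39 × 0.989 × 0.253 = 1.09845
(2) 5.72 × 0.224 × 0.943 = 1.20825
(3) 0.262 × 1.22 × 3.09 = 0.98769
Highest is cycle (2) at 1.2082 (>1, arbitrage).

1.2082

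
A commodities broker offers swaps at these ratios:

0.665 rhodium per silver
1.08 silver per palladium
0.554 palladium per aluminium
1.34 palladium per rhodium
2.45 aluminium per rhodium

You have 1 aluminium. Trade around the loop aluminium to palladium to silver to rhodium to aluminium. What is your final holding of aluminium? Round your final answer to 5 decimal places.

0.97481

1 aluminium × 0.554 = 0.554 palladium
0.554 palladium × 1.08 = 0.59832 silver
0.59832 silver × 0.665 = 0.3978828 rhodium
0.3978828 rhodium × 2.45 = 0.97481286 aluminium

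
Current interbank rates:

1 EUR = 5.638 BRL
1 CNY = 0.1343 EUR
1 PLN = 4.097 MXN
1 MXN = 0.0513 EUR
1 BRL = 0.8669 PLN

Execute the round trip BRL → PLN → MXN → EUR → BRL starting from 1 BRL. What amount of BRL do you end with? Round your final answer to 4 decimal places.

1.0273

1 BRL × 0.8669 = 0.8669 PLN
0.8669 PLN × 4.097 = 3.5516893 MXN
3.5516893 MXN × 0.0513 = 0.18220166109 EUR
0.18220166109 EUR × 5.638 = 1.02725296522542 BRL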